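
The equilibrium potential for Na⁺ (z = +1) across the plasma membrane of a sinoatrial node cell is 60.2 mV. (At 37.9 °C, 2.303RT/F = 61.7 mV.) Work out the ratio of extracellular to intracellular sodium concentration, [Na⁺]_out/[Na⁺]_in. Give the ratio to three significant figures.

log₁₀([out]/[in]) = E·z/(61.7) = 60.2 × 1 / 61.7 = 0.9757
[out]/[in] = 10^(0.9757) = 9.456

9.46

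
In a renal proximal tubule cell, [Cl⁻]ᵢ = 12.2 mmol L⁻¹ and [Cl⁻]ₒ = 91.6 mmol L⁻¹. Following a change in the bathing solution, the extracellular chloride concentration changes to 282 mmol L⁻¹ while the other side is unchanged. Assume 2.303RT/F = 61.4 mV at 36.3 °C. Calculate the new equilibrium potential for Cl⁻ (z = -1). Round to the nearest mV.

After the shift: [Cl⁻]_out = 282, [Cl⁻]_in = 12.2 mmol L⁻¹.
E_new = (61.4/-1)·log₁₀(282/12.2) = -61.40 · (1.3639) = -83.74 mV

-84 mV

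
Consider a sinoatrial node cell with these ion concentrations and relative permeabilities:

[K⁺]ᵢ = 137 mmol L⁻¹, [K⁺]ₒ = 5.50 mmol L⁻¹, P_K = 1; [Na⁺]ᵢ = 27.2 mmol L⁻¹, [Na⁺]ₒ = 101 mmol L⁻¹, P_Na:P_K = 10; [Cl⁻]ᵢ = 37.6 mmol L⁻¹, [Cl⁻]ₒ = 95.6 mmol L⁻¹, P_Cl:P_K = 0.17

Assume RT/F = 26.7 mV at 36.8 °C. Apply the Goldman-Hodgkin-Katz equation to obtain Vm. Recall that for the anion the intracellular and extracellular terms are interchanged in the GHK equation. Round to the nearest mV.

23 mV

Vm = 26.7 · ln[(Σ P·[cation]ₒ + Σ P·[anion]ᵢ) / (Σ P·[cation]ᵢ + Σ P·[anion]ₒ)]
Numerator = 1×5.50 + 10×101 + 0.17×37.6 = 1022
Denominator = 1×137 + 10×27.2 + 0.17×95.6 = 425.3
Vm = 26.7 · ln(2.403) = 26.7 × (0.8767) = 23.41 mV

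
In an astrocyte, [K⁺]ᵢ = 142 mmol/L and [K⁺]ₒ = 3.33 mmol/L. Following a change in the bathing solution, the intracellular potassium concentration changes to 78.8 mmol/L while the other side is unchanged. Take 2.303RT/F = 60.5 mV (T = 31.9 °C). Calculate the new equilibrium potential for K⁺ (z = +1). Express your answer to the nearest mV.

-83 mV

After the shift: [K⁺]_out = 3.33, [K⁺]_in = 78.8 mmol/L.
E_new = (60.5/1)·log₁₀(3.33/78.8) = 60.50 · (-1.3741) = -83.13 mV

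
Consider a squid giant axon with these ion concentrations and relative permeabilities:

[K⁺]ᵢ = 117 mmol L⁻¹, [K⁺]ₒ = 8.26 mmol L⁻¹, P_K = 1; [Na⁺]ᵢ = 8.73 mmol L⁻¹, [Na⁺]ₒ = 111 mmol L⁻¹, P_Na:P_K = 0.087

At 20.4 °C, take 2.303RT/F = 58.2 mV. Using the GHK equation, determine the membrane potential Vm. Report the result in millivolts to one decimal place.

Vm = 58.2 · log₁₀[(Σ P·[cation]ₒ + Σ P·[anion]ᵢ) / (Σ P·[cation]ᵢ + Σ P·[anion]ₒ)]
Numerator = 1×8.26 + 0.087×111 = 17.92
Denominator = 1×117 + 0.087×8.73 = 117.8
Vm = 58.2 · log₁₀(0.15215) = 58.2 × (-0.8177) = -47.59 mV

-47.6 mV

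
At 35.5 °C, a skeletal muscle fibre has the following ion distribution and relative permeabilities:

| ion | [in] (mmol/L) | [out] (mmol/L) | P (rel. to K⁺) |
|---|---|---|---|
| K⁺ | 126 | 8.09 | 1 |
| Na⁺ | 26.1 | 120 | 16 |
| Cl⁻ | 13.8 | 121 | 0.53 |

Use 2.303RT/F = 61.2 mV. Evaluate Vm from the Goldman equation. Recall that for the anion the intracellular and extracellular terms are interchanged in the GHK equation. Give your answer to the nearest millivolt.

Vm = 61.2 · log₁₀[(Σ P·[cation]ₒ + Σ P·[anion]ᵢ) / (Σ P·[cation]ᵢ + Σ P·[anion]ₒ)]
Numerator = 1×8.09 + 16×120 + 0.53×13.8 = 1935
Denominator = 1×126 + 16×26.1 + 0.53×121 = 607.7
Vm = 61.2 · log₁₀(3.1846) = 61.2 × (0.5031) = 30.79 mV

31 mV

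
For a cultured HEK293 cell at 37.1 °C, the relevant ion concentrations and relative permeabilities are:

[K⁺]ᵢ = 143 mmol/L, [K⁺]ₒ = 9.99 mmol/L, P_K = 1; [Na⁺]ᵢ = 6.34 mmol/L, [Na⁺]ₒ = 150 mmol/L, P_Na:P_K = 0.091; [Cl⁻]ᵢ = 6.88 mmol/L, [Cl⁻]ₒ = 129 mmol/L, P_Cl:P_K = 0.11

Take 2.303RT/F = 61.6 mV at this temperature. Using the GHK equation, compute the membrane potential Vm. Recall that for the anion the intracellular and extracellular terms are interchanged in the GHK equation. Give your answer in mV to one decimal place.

Vm = 61.6 · log₁₀[(Σ P·[cation]ₒ + Σ P·[anion]ᵢ) / (Σ P·[cation]ᵢ + Σ P·[anion]ₒ)]
Numerator = 1×9.99 + 0.091×150 + 0.11×6.88 = 24.4
Denominator = 1×143 + 0.091×6.34 + 0.11×129 = 157.8
Vm = 61.6 · log₁₀(0.15464) = 61.6 × (-0.8107) = -49.94 mV

-49.9 mV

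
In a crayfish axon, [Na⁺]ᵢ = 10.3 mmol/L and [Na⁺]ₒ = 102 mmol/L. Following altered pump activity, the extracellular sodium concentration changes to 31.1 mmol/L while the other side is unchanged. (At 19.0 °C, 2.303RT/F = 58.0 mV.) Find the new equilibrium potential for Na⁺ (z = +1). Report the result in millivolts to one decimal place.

After the shift: [Na⁺]_out = 31.1, [Na⁺]_in = 10.3 mmol/L.
E_new = (58.0/1)·log₁₀(31.1/10.3) = 58.00 · (0.4799) = 27.84 mV

27.8 mV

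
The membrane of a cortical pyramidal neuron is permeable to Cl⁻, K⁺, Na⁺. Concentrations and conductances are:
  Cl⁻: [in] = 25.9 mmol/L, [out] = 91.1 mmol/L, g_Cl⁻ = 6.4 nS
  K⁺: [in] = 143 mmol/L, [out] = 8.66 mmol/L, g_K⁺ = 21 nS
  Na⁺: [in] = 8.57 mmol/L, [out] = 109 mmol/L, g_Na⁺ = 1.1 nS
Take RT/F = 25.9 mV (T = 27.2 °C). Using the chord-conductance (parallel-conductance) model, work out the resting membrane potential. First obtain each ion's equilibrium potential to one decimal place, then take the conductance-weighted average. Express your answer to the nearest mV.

-58 mV

E_Cl⁻ = (25.9/-1)·ln(91.1/25.9) = -32.6 mV
E_K⁺ = (25.9/1)·ln(8.66/143) = -72.6 mV
E_Na⁺ = (25.9/1)·ln(109/8.57) = 65.9 mV
Vm = (Σ gᵢEᵢ)/(Σ gᵢ) = (6.4·-32.6 + 21·-72.6 + 1.1·65.9) / (6.4 + 21 + 1.1)
= -1660.75 / 28.5 = -58.27 mV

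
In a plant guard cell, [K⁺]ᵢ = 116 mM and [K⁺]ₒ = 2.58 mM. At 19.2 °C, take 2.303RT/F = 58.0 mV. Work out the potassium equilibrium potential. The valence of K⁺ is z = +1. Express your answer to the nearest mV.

-96 mV

E = (58.0/z) · log₁₀([K⁺]_out/[K⁺]_in) with z = +1.
= (58.0/1) · log₁₀(2.58/116) = 58.00 · log₁₀(0.02224)
= 58.00 · (-1.6528) = -95.86 mV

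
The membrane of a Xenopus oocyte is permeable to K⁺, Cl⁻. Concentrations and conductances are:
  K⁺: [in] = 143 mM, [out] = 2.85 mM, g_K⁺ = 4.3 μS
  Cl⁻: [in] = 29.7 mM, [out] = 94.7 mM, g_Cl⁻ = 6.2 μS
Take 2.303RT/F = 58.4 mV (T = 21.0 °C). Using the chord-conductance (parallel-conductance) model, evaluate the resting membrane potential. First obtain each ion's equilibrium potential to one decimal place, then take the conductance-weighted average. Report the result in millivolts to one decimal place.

-58.0 mV

E_K⁺ = (58.4/1)·log₁₀(2.85/143) = -99.3 mV
E_Cl⁻ = (58.4/-1)·log₁₀(94.7/29.7) = -29.4 mV
Vm = (Σ gᵢEᵢ)/(Σ gᵢ) = (4.3·-99.3 + 6.2·-29.4) / (4.3 + 6.2)
= -609.27 / 10.5 = -58.03 mV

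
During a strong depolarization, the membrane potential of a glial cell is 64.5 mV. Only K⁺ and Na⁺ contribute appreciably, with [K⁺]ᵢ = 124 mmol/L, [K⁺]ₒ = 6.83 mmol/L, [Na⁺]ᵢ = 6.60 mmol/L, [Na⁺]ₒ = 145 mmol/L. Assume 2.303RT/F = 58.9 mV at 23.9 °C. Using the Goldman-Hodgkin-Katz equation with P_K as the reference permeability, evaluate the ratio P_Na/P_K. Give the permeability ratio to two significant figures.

24

Let α = P_Na/P_K. GHK: Vm = 58.9·log₁₀[(Kₒ + α·Naₒ)/(Kᵢ + α·Naᵢ)].
10^(Vm/58.9) = 10^(64.5/58.9) = 12.447
So 12.447·(Kᵢ + α·Naᵢ) = Kₒ + α·Naₒ → α = (12.447·124.0 − 6.83) / (145.0 − 12.447·6.6)
α = (1543 − 6.83) / (145.0 − 82.15) = 1537/62.85 = 24.45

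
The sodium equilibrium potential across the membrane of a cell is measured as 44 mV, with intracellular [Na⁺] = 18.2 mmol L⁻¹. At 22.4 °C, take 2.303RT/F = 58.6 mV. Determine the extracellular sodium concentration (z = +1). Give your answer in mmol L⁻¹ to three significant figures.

103 mmol L⁻¹

Nernst: E = (58.6/1) · log₁₀([out]/[in]), so log₁₀([out]/[in]) = 44.0 × 1 / 58.6 = 0.7509.
[out]/[in] = 10^(0.7509) = 5.634.
[out] = 5.634 × 18.2 = 102.5 mmol L⁻¹.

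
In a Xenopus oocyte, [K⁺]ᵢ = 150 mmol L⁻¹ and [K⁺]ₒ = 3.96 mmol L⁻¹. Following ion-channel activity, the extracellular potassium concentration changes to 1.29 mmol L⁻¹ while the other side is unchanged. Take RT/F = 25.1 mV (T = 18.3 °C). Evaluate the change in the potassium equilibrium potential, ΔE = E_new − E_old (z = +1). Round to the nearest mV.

E_old = (25.1/1)·ln(3.96/150) = -91.22 mV
E_new = (25.1/1)·ln(1.29/150) = -119.38 mV
ΔE = -119.38 − (-91.22) = -28.15 mV

-28 mV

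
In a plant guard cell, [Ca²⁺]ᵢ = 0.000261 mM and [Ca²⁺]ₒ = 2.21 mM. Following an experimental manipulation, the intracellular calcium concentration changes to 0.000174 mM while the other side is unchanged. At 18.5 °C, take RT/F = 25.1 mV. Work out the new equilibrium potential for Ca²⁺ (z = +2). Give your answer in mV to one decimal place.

After the shift: [Ca²⁺]_out = 2.21, [Ca²⁺]_in = 0.000174 mM.
E_new = (25.1/2)·ln(2.21/0.000174) = 12.55 · (9.4494) = 118.59 mV

118.6 mV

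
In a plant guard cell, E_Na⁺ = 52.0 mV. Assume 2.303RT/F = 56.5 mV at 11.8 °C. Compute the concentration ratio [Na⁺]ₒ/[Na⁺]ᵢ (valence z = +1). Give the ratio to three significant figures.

log₁₀([out]/[in]) = E·z/(56.5) = 52.0 × 1 / 56.5 = 0.9204
[out]/[in] = 10^(0.9204) = 8.324

8.32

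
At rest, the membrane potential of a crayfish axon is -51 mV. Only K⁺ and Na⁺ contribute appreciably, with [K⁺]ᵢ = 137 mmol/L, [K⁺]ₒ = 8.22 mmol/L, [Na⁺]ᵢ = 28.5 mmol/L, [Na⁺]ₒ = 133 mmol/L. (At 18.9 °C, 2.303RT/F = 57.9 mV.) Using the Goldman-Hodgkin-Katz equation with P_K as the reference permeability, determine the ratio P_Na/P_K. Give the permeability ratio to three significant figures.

Let α = P_Na/P_K. GHK: Vm = 57.9·log₁₀[(Kₒ + α·Naₒ)/(Kᵢ + α·Naᵢ)].
10^(Vm/57.9) = 10^(-51.0/57.9) = 0.13157
So 0.13157·(Kᵢ + α·Naᵢ) = Kₒ + α·Naₒ → α = (0.13157·137.0 − 8.22) / (133.0 − 0.13157·28.5)
α = (18.03 − 8.22) / (133.0 − 3.75) = 9.806/129.3 = 0.07587

0.0759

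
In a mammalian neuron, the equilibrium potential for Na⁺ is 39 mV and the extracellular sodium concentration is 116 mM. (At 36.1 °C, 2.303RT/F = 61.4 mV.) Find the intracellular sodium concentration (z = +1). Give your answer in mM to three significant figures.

26.9 mM

Nernst: E = (61.4/1) · log₁₀([out]/[in]), so log₁₀([out]/[in]) = 39.0 × 1 / 61.4 = 0.6352.
[out]/[in] = 10^(0.6352) = 4.317.
[in] = 116 / 4.317 = 26.87 mM.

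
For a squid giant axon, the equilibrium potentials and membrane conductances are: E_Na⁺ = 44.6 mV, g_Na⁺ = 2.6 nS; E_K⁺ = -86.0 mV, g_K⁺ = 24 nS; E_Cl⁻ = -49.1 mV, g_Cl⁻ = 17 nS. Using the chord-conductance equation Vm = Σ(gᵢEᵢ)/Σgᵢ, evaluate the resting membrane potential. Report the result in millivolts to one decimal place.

-63.8 mV

Σ gᵢEᵢ = 2.6·(44.6) + 24·(-86.0) + 17·(-49.1) = -2782.74
Σ gᵢ = 2.6 + 24 + 17 = 43.6
Vm = -2782.74 / 43.6 = -63.82 mV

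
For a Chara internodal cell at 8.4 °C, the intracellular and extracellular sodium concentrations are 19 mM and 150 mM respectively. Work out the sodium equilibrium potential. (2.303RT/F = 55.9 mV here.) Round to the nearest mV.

E = (55.9/z) · log₁₀([Na⁺]_out/[Na⁺]_in) with z = +1.
= (55.9/1) · log₁₀(150/19) = 55.90 · log₁₀(7.895)
= 55.90 · (0.8973) = 50.16 mV

50 mV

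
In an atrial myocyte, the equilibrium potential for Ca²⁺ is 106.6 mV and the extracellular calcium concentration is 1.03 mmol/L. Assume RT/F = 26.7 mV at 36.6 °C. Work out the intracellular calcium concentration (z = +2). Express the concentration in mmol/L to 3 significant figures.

0.000351 mmol/L

Nernst: E = (26.7/2) · ln([out]/[in]), so ln([out]/[in]) = 106.6 × 2 / 26.7 = 7.9850.
[out]/[in] = e^(7.9850) = 2937.
[in] = 1.03 / 2937 = 0.0003507 mmol/L.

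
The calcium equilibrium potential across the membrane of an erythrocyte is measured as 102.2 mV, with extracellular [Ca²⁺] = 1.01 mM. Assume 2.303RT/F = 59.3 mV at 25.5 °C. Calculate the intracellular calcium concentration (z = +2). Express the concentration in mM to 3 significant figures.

0.000361 mM

Nernst: E = (59.3/2) · log₁₀([out]/[in]), so log₁₀([out]/[in]) = 102.2 × 2 / 59.3 = 3.4469.
[out]/[in] = 10^(3.4469) = 2798.
[in] = 1.01 / 2798 = 0.0003609 mM.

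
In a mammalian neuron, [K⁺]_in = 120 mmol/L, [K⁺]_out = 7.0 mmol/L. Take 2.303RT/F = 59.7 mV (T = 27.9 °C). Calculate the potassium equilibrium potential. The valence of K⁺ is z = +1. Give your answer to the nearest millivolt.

-74 mV

E = (59.7/z) · log₁₀([K⁺]_out/[K⁺]_in) with z = +1.
= (59.7/1) · log₁₀(7.0/120) = 59.70 · log₁₀(0.05833)
= 59.70 · (-1.2341) = -73.67 mV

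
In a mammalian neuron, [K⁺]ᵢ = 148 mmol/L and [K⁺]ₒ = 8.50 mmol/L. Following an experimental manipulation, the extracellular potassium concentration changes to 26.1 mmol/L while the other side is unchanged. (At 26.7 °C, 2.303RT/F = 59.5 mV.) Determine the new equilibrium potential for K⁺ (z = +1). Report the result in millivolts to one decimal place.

-44.8 mV

After the shift: [K⁺]_out = 26.1, [K⁺]_in = 148 mmol/L.
E_new = (59.5/1)·log₁₀(26.1/148) = 59.50 · (-0.7536) = -44.84 mV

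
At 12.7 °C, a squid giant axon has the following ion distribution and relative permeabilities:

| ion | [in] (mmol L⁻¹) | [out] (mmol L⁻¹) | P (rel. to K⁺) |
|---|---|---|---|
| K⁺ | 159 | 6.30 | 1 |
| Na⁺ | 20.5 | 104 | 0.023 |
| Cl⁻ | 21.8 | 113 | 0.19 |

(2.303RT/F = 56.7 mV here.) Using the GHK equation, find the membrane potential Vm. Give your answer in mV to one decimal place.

Vm = 56.7 · log₁₀[(Σ P·[cation]ₒ + Σ P·[anion]ᵢ) / (Σ P·[cation]ᵢ + Σ P·[anion]ₒ)]
Numerator = 1×6.30 + 0.023×104 + 0.19×21.8 = 12.83
Denominator = 1×159 + 0.023×20.5 + 0.19×113 = 180.9
Vm = 56.7 · log₁₀(0.070929) = 56.7 × (-1.1492) = -65.16 mV

-65.2 mV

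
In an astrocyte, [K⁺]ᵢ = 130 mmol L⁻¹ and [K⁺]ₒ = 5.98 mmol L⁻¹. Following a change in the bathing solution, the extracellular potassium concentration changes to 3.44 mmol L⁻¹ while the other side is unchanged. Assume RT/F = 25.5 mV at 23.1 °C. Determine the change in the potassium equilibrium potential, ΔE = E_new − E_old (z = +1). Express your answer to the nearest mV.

-14 mV

E_old = (25.5/1)·ln(5.98/130) = -78.52 mV
E_new = (25.5/1)·ln(3.44/130) = -92.62 mV
ΔE = -92.62 − (-78.52) = -14.10 mV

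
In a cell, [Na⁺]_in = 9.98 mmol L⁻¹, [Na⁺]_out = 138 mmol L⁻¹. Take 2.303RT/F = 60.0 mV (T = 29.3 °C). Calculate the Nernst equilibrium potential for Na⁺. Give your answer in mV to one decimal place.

68.4 mV

E = (60.0/z) · log₁₀([Na⁺]_out/[Na⁺]_in) with z = +1.
= (60.0/1) · log₁₀(138/9.98) = 60.00 · log₁₀(13.83)
= 60.00 · (1.1407) = 68.44 mV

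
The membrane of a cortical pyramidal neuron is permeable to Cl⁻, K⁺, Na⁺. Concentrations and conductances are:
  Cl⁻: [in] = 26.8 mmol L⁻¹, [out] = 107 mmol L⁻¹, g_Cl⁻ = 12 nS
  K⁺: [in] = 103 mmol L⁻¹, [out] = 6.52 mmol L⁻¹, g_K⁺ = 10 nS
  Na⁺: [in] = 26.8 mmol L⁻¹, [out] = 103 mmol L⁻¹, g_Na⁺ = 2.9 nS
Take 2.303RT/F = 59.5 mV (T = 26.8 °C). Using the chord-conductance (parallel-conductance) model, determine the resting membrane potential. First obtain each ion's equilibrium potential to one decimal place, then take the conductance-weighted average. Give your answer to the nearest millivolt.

E_Cl⁻ = (59.5/-1)·log₁₀(107/26.8) = -35.8 mV
E_K⁺ = (59.5/1)·log₁₀(6.52/103) = -71.3 mV
E_Na⁺ = (59.5/1)·log₁₀(103/26.8) = 34.8 mV
Vm = (Σ gᵢEᵢ)/(Σ gᵢ) = (12·-35.8 + 10·-71.3 + 2.9·34.8) / (12 + 10 + 2.9)
= -1041.68 / 24.9 = -41.83 mV

-42 mV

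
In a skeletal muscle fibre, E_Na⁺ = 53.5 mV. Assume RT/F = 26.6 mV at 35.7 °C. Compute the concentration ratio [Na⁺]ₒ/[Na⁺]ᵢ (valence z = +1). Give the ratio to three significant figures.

ln([out]/[in]) = E·z/(26.6) = 53.5 × 1 / 26.6 = 2.0113
[out]/[in] = e^(2.0113) = 7.473

7.47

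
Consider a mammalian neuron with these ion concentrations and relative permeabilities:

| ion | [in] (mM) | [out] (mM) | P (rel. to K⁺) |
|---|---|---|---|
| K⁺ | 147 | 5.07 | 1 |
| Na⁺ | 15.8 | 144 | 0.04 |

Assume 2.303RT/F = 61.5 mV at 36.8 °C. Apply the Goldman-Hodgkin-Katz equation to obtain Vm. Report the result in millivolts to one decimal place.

Vm = 61.5 · log₁₀[(Σ P·[cation]ₒ + Σ P·[anion]ᵢ) / (Σ P·[cation]ᵢ + Σ P·[anion]ₒ)]
Numerator = 1×5.07 + 0.04×144 = 10.83
Denominator = 1×147 + 0.04×15.8 = 147.6
Vm = 61.5 · log₁₀(0.073358) = 61.5 × (-1.1346) = -69.77 mV

-69.8 mV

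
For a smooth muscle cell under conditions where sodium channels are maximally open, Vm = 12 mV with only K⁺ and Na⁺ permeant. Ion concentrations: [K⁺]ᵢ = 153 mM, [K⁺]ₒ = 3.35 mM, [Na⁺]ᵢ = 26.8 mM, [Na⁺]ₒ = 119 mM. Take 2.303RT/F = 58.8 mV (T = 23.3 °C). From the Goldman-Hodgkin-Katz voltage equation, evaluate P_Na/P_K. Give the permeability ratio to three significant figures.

Let α = P_Na/P_K. GHK: Vm = 58.8·log₁₀[(Kₒ + α·Naₒ)/(Kᵢ + α·Naᵢ)].
10^(Vm/58.8) = 10^(12.0/58.8) = 1.5999
So 1.5999·(Kᵢ + α·Naᵢ) = Kₒ + α·Naₒ → α = (1.5999·153.0 − 3.35) / (119.0 − 1.5999·26.8)
α = (244.8 − 3.35) / (119.0 − 42.88) = 241.4/76.12 = 3.172

3.17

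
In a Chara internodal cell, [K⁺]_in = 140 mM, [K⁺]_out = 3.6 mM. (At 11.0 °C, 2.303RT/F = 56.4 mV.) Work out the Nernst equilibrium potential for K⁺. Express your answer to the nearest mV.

-90 mV

E = (56.4/z) · log₁₀([K⁺]_out/[K⁺]_in) with z = +1.
= (56.4/1) · log₁₀(3.6/140) = 56.40 · log₁₀(0.02571)
= 56.40 · (-1.5898) = -89.67 mV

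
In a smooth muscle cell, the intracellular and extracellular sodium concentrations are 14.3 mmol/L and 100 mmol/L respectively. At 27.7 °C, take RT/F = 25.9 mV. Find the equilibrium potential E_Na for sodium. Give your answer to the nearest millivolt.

50 mV

E = (25.9/z) · ln([Na⁺]_out/[Na⁺]_in) with z = +1.
= (25.9/1) · ln(100/14.3) = 25.90 · ln(6.993)
= 25.90 · (1.9449) = 50.37 mV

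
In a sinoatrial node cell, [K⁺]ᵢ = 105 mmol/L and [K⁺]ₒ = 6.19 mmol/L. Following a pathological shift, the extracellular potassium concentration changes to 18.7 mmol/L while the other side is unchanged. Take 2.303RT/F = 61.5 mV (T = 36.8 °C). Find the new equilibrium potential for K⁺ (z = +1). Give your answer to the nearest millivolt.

-46 mV

After the shift: [K⁺]_out = 18.7, [K⁺]_in = 105 mmol/L.
E_new = (61.5/1)·log₁₀(18.7/105) = 61.50 · (-0.7493) = -46.08 mV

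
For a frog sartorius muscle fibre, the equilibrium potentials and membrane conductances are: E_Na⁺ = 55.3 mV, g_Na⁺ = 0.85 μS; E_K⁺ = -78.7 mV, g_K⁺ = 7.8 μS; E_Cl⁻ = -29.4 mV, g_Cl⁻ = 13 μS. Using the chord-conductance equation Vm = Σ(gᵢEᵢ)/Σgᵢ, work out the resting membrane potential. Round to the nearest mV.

-44 mV

Σ gᵢEᵢ = 0.85·(55.3) + 7.8·(-78.7) + 13·(-29.4) = -949.06
Σ gᵢ = 0.85 + 7.8 + 13 = 21.65
Vm = -949.06 / 21.65 = -43.84 mV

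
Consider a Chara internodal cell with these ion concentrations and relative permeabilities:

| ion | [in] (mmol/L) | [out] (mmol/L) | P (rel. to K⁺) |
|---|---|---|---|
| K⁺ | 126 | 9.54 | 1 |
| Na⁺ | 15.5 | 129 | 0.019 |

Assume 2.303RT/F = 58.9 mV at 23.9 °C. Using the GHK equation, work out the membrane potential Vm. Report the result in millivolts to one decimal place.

Vm = 58.9 · log₁₀[(Σ P·[cation]ₒ + Σ P·[anion]ᵢ) / (Σ P·[cation]ᵢ + Σ P·[anion]ₒ)]
Numerator = 1×9.54 + 0.019×129 = 11.99
Denominator = 1×126 + 0.019×15.5 = 126.3
Vm = 58.9 · log₁₀(0.094945) = 58.9 × (-1.0225) = -60.23 mV

-60.2 mV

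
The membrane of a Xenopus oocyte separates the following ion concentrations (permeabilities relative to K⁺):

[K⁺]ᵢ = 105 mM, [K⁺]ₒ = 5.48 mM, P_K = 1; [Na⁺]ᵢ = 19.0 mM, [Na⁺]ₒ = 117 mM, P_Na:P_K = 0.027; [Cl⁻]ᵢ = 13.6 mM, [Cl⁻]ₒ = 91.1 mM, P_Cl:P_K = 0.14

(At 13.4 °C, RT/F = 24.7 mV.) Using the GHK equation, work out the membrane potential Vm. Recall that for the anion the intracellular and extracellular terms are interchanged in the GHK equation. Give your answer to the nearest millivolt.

-60 mV

Vm = 24.7 · ln[(Σ P·[cation]ₒ + Σ P·[anion]ᵢ) / (Σ P·[cation]ᵢ + Σ P·[anion]ₒ)]
Numerator = 1×5.48 + 0.027×117 + 0.14×13.6 = 10.54
Denominator = 1×105 + 0.027×19.0 + 0.14×91.1 = 118.3
Vm = 24.7 · ln(0.089146) = 24.7 × (-2.4175) = -59.71 mV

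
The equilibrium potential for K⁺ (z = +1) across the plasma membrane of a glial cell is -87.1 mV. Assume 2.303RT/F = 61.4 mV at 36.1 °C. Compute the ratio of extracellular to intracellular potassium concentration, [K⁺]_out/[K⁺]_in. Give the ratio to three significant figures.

log₁₀([out]/[in]) = E·z/(61.4) = -87.1 × 1 / 61.4 = -1.4186
[out]/[in] = 10^(-1.4186) = 0.03814

0.0381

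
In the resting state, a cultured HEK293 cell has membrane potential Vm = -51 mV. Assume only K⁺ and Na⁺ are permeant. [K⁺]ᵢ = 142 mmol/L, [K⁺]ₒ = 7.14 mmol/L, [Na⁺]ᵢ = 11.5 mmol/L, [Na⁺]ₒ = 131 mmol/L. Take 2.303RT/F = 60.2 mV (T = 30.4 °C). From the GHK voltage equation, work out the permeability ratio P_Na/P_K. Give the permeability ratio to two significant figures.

0.10

Let α = P_Na/P_K. GHK: Vm = 60.2·log₁₀[(Kₒ + α·Naₒ)/(Kᵢ + α·Naᵢ)].
10^(Vm/60.2) = 10^(-51.0/60.2) = 0.14218
So 0.14218·(Kᵢ + α·Naᵢ) = Kₒ + α·Naₒ → α = (0.14218·142.0 − 7.14) / (131.0 − 0.14218·11.5)
α = (20.19 − 7.14) / (131.0 − 1.635) = 13.05/129.4 = 0.1009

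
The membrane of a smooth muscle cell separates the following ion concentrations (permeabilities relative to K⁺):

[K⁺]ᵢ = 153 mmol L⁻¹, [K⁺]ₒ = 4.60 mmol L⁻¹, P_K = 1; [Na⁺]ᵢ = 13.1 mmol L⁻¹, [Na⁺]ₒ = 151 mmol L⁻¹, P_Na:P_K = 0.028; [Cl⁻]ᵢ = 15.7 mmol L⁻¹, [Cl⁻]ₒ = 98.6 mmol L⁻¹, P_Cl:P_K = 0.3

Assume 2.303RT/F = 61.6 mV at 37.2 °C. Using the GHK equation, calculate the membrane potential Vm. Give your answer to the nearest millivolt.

-70 mV

Vm = 61.6 · log₁₀[(Σ P·[cation]ₒ + Σ P·[anion]ᵢ) / (Σ P·[cation]ᵢ + Σ P·[anion]ₒ)]
Numerator = 1×4.60 + 0.028×151 + 0.3×15.7 = 13.54
Denominator = 1×153 + 0.028×13.1 + 0.3×98.6 = 182.9
Vm = 61.6 · log₁₀(0.074) = 61.6 × (-1.1308) = -69.66 mV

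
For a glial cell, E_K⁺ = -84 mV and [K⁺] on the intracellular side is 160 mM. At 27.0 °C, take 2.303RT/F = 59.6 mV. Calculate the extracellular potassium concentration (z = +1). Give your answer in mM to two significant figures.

Nernst: E = (59.6/1) · log₁₀([out]/[in]), so log₁₀([out]/[in]) = -84.0 × 1 / 59.6 = -1.4094.
[out]/[in] = 10^(-1.4094) = 0.03896.
[out] = 0.03896 × 160 = 6.233 mM.

6.2 mM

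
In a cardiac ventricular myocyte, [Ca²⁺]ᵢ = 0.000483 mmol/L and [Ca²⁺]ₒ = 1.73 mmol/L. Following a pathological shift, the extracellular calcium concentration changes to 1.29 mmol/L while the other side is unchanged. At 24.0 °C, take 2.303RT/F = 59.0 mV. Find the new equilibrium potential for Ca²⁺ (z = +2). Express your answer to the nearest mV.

After the shift: [Ca²⁺]_out = 1.29, [Ca²⁺]_in = 0.000483 mmol/L.
E_new = (59.0/2)·log₁₀(1.29/0.000483) = 29.50 · (3.4266) = 101.09 mV

101 mV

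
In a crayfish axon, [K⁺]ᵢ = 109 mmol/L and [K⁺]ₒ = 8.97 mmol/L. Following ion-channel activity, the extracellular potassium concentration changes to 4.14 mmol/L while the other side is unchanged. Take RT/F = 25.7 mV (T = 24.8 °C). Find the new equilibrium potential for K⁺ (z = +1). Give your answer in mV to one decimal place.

-84.1 mV

After the shift: [K⁺]_out = 4.14, [K⁺]_in = 109 mmol/L.
E_new = (25.7/1)·ln(4.14/109) = 25.70 · (-3.2707) = -84.06 mV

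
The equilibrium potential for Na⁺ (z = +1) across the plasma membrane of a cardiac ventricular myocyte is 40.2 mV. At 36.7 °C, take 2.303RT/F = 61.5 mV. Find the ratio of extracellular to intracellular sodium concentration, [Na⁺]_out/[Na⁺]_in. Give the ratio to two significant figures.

log₁₀([out]/[in]) = E·z/(61.5) = 40.2 × 1 / 61.5 = 0.6537
[out]/[in] = 10^(0.6537) = 4.505

4.5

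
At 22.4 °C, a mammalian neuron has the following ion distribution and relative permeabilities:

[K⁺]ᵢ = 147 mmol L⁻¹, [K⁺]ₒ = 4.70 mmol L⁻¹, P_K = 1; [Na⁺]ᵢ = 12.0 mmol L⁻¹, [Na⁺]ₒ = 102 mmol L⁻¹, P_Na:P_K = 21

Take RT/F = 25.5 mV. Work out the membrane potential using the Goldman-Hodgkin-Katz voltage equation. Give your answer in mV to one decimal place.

Vm = 25.5 · ln[(Σ P·[cation]ₒ + Σ P·[anion]ᵢ) / (Σ P·[cation]ᵢ + Σ P·[anion]ₒ)]
Numerator = 1×4.70 + 21×102 = 2147
Denominator = 1×147 + 21×12.0 = 399
Vm = 25.5 · ln(5.3802) = 25.5 × (1.6827) = 42.91 mV

42.9 mV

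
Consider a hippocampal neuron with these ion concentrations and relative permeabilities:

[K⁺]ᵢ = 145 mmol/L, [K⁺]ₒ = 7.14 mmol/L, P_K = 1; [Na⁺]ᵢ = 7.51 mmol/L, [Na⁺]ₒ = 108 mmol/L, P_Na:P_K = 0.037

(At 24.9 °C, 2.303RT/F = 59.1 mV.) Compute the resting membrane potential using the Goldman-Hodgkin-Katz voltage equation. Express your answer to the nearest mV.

-66 mV

Vm = 59.1 · log₁₀[(Σ P·[cation]ₒ + Σ P·[anion]ᵢ) / (Σ P·[cation]ᵢ + Σ P·[anion]ₒ)]
Numerator = 1×7.14 + 0.037×108 = 11.14
Denominator = 1×145 + 0.037×7.51 = 145.3
Vm = 59.1 · log₁₀(0.076653) = 59.1 × (-1.1155) = -65.92 mV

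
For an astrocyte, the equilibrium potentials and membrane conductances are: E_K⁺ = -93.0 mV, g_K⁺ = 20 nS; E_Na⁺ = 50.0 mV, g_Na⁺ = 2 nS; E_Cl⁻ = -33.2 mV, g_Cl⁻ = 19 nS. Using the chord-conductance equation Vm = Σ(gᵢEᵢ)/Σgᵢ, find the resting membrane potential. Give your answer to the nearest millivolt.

-58 mV

Σ gᵢEᵢ = 20·(-93.0) + 2·(50.0) + 19·(-33.2) = -2390.80
Σ gᵢ = 20 + 2 + 19 = 41
Vm = -2390.80 / 41 = -58.31 mV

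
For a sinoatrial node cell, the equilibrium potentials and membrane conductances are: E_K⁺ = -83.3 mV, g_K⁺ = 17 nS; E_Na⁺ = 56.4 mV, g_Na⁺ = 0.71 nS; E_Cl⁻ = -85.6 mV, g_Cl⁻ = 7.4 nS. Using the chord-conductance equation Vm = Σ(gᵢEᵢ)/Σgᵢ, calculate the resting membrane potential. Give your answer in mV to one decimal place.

Σ gᵢEᵢ = 17·(-83.3) + 0.71·(56.4) + 7.4·(-85.6) = -2009.50
Σ gᵢ = 17 + 0.71 + 7.4 = 25.11
Vm = -2009.50 / 25.11 = -80.03 mV

-80.0 mV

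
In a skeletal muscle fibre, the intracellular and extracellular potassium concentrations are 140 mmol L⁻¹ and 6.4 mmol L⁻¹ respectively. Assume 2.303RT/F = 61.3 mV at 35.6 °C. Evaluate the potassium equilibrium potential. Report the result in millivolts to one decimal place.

-82.1 mV

E = (61.3/z) · log₁₀([K⁺]_out/[K⁺]_in) with z = +1.
= (61.3/1) · log₁₀(6.4/140) = 61.30 · log₁₀(0.04571)
= 61.30 · (-1.3399) = -82.14 mV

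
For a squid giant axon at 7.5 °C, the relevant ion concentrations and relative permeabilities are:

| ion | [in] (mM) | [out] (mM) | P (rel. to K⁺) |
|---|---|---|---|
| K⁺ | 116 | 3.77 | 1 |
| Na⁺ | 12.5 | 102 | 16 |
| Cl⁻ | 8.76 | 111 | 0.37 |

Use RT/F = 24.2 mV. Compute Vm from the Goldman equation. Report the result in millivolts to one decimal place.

36.9 mV

Vm = 24.2 · ln[(Σ P·[cation]ₒ + Σ P·[anion]ᵢ) / (Σ P·[cation]ᵢ + Σ P·[anion]ₒ)]
Numerator = 1×3.77 + 16×102 + 0.37×8.76 = 1639
Denominator = 1×116 + 16×12.5 + 0.37×111 = 357.1
Vm = 24.2 · ln(4.5902) = 24.2 × (1.5239) = 36.88 mV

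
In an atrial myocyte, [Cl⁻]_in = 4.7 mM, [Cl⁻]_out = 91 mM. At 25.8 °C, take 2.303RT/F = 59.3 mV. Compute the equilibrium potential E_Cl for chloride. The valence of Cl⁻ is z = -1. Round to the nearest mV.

-76 mV

E = (59.3/z) · log₁₀([Cl⁻]_out/[Cl⁻]_in) with z = -1.
For an anion, dividing by z = -1 reverses the sign.
= (59.3/-1) · log₁₀(91/4.7) = -59.30 · log₁₀(19.36)
= -59.30 · (1.2869) = -76.32 mV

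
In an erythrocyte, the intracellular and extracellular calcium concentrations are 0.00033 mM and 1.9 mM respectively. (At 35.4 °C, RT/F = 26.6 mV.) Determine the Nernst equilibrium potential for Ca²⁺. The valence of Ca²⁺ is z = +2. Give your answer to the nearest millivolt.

115 mV

E = (26.6/z) · ln([Ca²⁺]_out/[Ca²⁺]_in) with z = +2.
= (26.6/2) · ln(1.9/0.00033) = 13.30 · ln(5758)
= 13.30 · (8.6583) = 115.16 mV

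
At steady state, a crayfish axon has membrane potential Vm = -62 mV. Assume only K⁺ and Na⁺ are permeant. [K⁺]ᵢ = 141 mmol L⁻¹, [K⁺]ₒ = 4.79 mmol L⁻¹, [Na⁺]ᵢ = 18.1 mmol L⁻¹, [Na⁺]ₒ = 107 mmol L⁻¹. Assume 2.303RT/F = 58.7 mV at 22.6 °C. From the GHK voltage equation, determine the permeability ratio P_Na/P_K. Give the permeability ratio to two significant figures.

0.072

Let α = P_Na/P_K. GHK: Vm = 58.7·log₁₀[(Kₒ + α·Naₒ)/(Kᵢ + α·Naᵢ)].
10^(Vm/58.7) = 10^(-62.0/58.7) = 0.087858
So 0.087858·(Kᵢ + α·Naᵢ) = Kₒ + α·Naₒ → α = (0.087858·141.0 − 4.79) / (107.0 − 0.087858·18.1)
α = (12.39 − 4.79) / (107.0 − 1.59) = 7.598/105.4 = 0.07208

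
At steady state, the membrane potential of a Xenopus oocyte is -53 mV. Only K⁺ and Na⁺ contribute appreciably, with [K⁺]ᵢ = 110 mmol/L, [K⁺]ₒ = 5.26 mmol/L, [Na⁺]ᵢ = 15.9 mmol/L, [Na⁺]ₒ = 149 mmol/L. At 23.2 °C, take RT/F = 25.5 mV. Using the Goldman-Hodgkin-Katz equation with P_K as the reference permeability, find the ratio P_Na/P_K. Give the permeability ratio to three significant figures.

0.0578

Let α = P_Na/P_K. GHK: Vm = 25.5·ln[(Kₒ + α·Naₒ)/(Kᵢ + α·Naᵢ)].
e^(Vm/25.5) = e^(-53.0/25.5) = 0.12513
So 0.12513·(Kᵢ + α·Naᵢ) = Kₒ + α·Naₒ → α = (0.12513·110.0 − 5.26) / (149.0 − 0.12513·15.9)
α = (13.76 − 5.26) / (149.0 − 1.99) = 8.504/147 = 0.05785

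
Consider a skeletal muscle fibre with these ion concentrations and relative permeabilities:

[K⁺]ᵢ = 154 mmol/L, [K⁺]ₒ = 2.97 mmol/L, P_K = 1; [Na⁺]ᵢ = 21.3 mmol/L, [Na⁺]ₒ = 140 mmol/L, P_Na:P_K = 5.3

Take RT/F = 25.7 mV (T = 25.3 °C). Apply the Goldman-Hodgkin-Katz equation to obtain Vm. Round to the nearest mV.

Vm = 25.7 · ln[(Σ P·[cation]ₒ + Σ P·[anion]ᵢ) / (Σ P·[cation]ᵢ + Σ P·[anion]ₒ)]
Numerator = 1×2.97 + 5.3×140 = 745
Denominator = 1×154 + 5.3×21.3 = 266.9
Vm = 25.7 · ln(2.7913) = 25.7 × (1.0265) = 26.38 mV

26 mV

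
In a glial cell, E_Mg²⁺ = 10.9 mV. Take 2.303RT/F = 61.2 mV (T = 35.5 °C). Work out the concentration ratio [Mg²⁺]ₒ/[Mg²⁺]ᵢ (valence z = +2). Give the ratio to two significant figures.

2.3

log₁₀([out]/[in]) = E·z/(61.2) = 10.9 × 2 / 61.2 = 0.3562
[out]/[in] = 10^(0.3562) = 2.271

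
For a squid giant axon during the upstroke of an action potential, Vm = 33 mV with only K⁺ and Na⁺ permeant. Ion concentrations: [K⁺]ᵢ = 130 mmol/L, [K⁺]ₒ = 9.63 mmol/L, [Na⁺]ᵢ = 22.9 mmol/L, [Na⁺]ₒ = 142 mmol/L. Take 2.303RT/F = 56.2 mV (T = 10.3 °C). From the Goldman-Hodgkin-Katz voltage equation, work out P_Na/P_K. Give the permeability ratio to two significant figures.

Let α = P_Na/P_K. GHK: Vm = 56.2·log₁₀[(Kₒ + α·Naₒ)/(Kᵢ + α·Naᵢ)].
10^(Vm/56.2) = 10^(33.0/56.2) = 3.8653
So 3.8653·(Kᵢ + α·Naᵢ) = Kₒ + α·Naₒ → α = (3.8653·130.0 − 9.63) / (142.0 − 3.8653·22.9)
α = (502.5 − 9.63) / (142.0 − 88.52) = 492.9/53.48 = 9.215

9.2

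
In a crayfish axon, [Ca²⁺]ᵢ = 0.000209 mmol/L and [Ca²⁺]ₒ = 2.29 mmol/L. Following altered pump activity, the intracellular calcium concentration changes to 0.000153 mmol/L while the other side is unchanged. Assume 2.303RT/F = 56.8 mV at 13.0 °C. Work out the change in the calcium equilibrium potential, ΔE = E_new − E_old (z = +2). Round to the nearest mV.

4 mV

E_old = (56.8/2)·log₁₀(2.29/0.000209) = 114.73 mV
E_new = (56.8/2)·log₁₀(2.29/0.000153) = 118.57 mV
ΔE = 118.57 − (114.73) = 3.85 mV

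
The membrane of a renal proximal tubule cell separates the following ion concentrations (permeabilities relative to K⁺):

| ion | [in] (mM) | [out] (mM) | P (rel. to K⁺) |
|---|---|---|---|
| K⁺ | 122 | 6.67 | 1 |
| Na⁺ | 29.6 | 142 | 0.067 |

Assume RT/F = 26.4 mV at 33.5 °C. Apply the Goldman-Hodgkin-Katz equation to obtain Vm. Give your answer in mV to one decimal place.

Vm = 26.4 · ln[(Σ P·[cation]ₒ + Σ P·[anion]ᵢ) / (Σ P·[cation]ᵢ + Σ P·[anion]ₒ)]
Numerator = 1×6.67 + 0.067×142 = 16.18
Denominator = 1×122 + 0.067×29.6 = 124
Vm = 26.4 · ln(0.13053) = 26.4 × (-2.0361) = -53.75 mV

-53.8 mV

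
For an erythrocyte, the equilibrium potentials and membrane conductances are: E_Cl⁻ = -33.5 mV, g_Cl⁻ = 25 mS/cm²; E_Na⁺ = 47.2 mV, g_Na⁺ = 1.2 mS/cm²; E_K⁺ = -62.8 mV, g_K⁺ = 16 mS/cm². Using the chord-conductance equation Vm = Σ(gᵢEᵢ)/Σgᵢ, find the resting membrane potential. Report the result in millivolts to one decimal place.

Σ gᵢEᵢ = 25·(-33.5) + 1.2·(47.2) + 16·(-62.8) = -1785.66
Σ gᵢ = 25 + 1.2 + 16 = 42.2
Vm = -1785.66 / 42.2 = -42.31 mV

-42.3 mV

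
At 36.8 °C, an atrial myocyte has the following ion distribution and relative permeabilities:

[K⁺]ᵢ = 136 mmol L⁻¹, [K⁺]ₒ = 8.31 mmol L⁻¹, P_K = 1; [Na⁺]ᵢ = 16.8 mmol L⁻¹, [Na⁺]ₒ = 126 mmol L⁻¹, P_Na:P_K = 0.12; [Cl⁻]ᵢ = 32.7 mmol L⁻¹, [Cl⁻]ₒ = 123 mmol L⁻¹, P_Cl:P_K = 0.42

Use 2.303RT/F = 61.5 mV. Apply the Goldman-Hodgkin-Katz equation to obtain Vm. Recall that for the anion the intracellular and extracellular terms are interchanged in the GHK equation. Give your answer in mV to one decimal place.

Vm = 61.5 · log₁₀[(Σ P·[cation]ₒ + Σ P·[anion]ᵢ) / (Σ P·[cation]ᵢ + Σ P·[anion]ₒ)]
Numerator = 1×8.31 + 0.12×126 + 0.42×32.7 = 37.16
Denominator = 1×136 + 0.12×16.8 + 0.42×123 = 189.7
Vm = 61.5 · log₁₀(0.19593) = 61.5 × (-0.7079) = -43.54 mV

-43.5 mV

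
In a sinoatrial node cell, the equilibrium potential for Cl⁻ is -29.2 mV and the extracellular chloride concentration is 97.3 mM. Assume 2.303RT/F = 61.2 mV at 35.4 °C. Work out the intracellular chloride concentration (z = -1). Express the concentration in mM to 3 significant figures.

32.4 mM

Nernst: E = (61.2/-1) · log₁₀([out]/[in]), so log₁₀([out]/[in]) = -29.2 × -1 / 61.2 = 0.4771.
[out]/[in] = 10^(0.4771) = 3.
[in] = 97.3 / 3 = 32.43 mM.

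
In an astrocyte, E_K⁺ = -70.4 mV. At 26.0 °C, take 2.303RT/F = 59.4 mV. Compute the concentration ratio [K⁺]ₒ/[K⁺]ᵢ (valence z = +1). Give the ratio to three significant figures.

log₁₀([out]/[in]) = E·z/(59.4) = -70.4 × 1 / 59.4 = -1.1852
[out]/[in] = 10^(-1.1852) = 0.06529

0.0653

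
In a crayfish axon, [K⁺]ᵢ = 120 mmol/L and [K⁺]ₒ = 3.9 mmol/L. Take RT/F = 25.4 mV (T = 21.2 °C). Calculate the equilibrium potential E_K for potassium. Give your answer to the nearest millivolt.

-87 mV

E = (25.4/z) · ln([K⁺]_out/[K⁺]_in) with z = +1.
= (25.4/1) · ln(3.9/120) = 25.40 · ln(0.0325)
= 25.40 · (-3.4265) = -87.03 mV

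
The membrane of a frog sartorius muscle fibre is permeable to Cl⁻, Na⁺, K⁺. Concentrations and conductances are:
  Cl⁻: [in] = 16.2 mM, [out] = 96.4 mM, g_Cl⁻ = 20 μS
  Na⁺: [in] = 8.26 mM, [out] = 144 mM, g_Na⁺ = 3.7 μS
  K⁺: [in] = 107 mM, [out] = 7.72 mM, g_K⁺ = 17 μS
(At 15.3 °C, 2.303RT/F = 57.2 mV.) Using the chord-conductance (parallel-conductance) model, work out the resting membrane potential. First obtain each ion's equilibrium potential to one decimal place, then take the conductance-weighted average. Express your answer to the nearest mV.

E_Cl⁻ = (57.2/-1)·log₁₀(96.4/16.2) = -44.3 mV
E_Na⁺ = (57.2/1)·log₁₀(144/8.26) = 71.0 mV
E_K⁺ = (57.2/1)·log₁₀(7.72/107) = -65.3 mV
Vm = (Σ gᵢEᵢ)/(Σ gᵢ) = (20·-44.3 + 3.7·71.0 + 17·-65.3) / (20 + 3.7 + 17)
= -1733.40 / 40.7 = -42.59 mV

-43 mV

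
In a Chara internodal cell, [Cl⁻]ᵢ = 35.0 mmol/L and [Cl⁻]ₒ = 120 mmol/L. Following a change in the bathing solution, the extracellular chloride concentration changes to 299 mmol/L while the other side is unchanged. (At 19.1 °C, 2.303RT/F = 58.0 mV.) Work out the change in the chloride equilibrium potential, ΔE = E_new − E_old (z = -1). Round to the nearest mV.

E_old = (58.0/-1)·log₁₀(120/35.0) = -31.04 mV
E_new = (58.0/-1)·log₁₀(299/35.0) = -54.03 mV
ΔE = -54.03 − (-31.04) = -23.00 mV

-23 mV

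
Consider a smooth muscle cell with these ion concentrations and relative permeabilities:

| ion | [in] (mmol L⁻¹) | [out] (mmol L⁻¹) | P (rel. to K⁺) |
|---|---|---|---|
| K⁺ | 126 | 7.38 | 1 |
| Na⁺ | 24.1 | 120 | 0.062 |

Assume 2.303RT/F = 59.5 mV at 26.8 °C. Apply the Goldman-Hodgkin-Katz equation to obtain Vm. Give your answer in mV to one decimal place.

Vm = 59.5 · log₁₀[(Σ P·[cation]ₒ + Σ P·[anion]ᵢ) / (Σ P·[cation]ᵢ + Σ P·[anion]ₒ)]
Numerator = 1×7.38 + 0.062×120 = 14.82
Denominator = 1×126 + 0.062×24.1 = 127.5
Vm = 59.5 · log₁₀(0.11624) = 59.5 × (-0.9346) = -55.61 mV

-55.6 mV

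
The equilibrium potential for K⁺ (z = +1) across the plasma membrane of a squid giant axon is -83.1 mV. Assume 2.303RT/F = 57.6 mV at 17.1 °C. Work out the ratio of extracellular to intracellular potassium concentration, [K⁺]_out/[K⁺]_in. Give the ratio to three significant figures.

0.0361

log₁₀([out]/[in]) = E·z/(57.6) = -83.1 × 1 / 57.6 = -1.4427
[out]/[in] = 10^(-1.4427) = 0.03608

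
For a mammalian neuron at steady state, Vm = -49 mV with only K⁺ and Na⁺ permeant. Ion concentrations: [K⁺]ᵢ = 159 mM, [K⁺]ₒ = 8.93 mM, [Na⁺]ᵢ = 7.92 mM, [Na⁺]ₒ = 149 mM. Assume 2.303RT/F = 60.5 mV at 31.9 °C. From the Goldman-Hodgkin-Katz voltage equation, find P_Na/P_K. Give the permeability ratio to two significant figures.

Let α = P_Na/P_K. GHK: Vm = 60.5·log₁₀[(Kₒ + α·Naₒ)/(Kᵢ + α·Naᵢ)].
10^(Vm/60.5) = 10^(-49.0/60.5) = 0.15491
So 0.15491·(Kᵢ + α·Naᵢ) = Kₒ + α·Naₒ → α = (0.15491·159.0 − 8.93) / (149.0 − 0.15491·7.92)
α = (24.63 − 8.93) / (149.0 − 1.227) = 15.7/147.8 = 0.1062

0.11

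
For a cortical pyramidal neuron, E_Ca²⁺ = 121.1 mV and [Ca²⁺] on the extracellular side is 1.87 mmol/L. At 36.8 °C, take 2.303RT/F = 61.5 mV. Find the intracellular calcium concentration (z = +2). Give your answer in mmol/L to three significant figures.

0.000216 mmol/L

Nernst: E = (61.5/2) · log₁₀([out]/[in]), so log₁₀([out]/[in]) = 121.1 × 2 / 61.5 = 3.9382.
[out]/[in] = 10^(3.9382) = 8674.
[in] = 1.87 / 8674 = 0.0002156 mmol/L.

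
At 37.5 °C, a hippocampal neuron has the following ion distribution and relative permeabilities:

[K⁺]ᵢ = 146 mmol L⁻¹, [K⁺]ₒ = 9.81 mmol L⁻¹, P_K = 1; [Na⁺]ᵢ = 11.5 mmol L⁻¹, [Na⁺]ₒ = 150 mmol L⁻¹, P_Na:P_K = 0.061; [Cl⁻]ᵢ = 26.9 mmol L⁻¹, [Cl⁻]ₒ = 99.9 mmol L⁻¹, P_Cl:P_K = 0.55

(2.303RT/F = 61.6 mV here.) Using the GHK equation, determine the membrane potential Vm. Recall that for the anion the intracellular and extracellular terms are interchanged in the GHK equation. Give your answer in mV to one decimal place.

Vm = 61.6 · log₁₀[(Σ P·[cation]ₒ + Σ P·[anion]ᵢ) / (Σ P·[cation]ᵢ + Σ P·[anion]ₒ)]
Numerator = 1×9.81 + 0.061×150 + 0.55×26.9 = 33.76
Denominator = 1×146 + 0.061×11.5 + 0.55×99.9 = 201.6
Vm = 61.6 · log₁₀(0.1674) = 61.6 × (-0.7763) = -47.82 mV

-47.8 mV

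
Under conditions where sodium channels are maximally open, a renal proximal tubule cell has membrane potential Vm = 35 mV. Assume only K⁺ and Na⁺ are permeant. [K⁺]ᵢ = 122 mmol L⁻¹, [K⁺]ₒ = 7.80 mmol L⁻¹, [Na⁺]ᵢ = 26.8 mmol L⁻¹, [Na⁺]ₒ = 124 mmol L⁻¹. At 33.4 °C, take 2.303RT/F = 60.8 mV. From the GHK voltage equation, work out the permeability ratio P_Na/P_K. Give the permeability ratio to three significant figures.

19.5

Let α = P_Na/P_K. GHK: Vm = 60.8·log₁₀[(Kₒ + α·Naₒ)/(Kᵢ + α·Naᵢ)].
10^(Vm/60.8) = 10^(35.0/60.8) = 3.7641
So 3.7641·(Kᵢ + α·Naᵢ) = Kₒ + α·Naₒ → α = (3.7641·122.0 − 7.8) / (124.0 − 3.7641·26.8)
α = (459.2 − 7.8) / (124.0 − 100.9) = 451.4/23.12 = 19.52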